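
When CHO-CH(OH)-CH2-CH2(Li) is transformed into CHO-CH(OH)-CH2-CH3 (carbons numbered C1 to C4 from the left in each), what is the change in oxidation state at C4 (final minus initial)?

0

Before: C4 has 1 bond to C, 2 bonds to H, 1 bond to Li → oxidation state -3.
After: C4 has 1 bond to C, 3 bonds to H → oxidation state -3.
Δ = -3 − (-3) = 0, so no net redox change at C4.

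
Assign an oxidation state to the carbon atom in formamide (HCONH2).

+2

The carbon has one bond to H (-1), a double bond to O (2×+1 = +2), one bond to N (+1).
Oxidation state = -1 + 2 + 1 = +2.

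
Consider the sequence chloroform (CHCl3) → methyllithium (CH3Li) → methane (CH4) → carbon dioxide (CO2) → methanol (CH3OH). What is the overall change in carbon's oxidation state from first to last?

-4

Carbon oxidation states along the series — chloroform: +2, methyllithium: -4, methane: -4, carbon dioxide: +4, methanol: -2.
Net change = -2 − (+2) = -4.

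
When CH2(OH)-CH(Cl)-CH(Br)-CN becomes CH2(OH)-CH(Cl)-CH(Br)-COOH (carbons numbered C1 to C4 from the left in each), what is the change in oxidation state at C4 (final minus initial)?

Before: C4 has 1 bond to C, 3 bonds to N → oxidation state +3.
After: C4 has 1 bond to C, 3 bonds to O → oxidation state +3.
Δ = +3 − (+3) = 0, so no net redox change at C4.

0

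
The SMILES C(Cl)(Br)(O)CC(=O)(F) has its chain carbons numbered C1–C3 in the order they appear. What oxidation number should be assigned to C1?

C1 has one bond to C (0), one bond to Cl (+1), one bond to Br (+1), one bond to O (+1).
Oxidation state = 0 + 1 + 1 + 1 = +3.

+3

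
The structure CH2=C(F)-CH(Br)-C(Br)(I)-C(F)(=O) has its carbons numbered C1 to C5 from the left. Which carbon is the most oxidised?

Tallying each carbon's bonds:
C1: 2C, 2H → 0 − 2 = -2
C2: 3C, 1F → 0 + 1 = +1
C3: 2C, 1H, 1Br → 0 − 1 + 1 = 0
C4: 2C, 1Br, 1I → 0 + 1 + 1 = +2
C5: 1C, 2O, 1F → 0 + 2 + 1 = +3
The most oxidised carbon is C5 at +3.

C5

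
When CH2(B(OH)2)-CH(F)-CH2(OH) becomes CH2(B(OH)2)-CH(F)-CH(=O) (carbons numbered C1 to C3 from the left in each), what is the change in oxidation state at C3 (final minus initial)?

Before: C3 has 1 bond to C, 2 bonds to H, 1 bond to O → oxidation state -1.
After: C3 has 1 bond to C, 1 bond to H, 2 bonds to O → oxidation state +1.
Δ = +1 − (-1) = +2, so this is an oxidation at C3.

+2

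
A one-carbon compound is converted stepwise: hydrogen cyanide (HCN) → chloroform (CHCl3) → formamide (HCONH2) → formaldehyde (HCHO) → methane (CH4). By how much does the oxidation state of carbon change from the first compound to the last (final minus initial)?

Carbon oxidation states along the series — hydrogen cyanide: +2, chloroform: +2, formamide: +2, formaldehyde: 0, methane: -4.
Net change = -4 − (+2) = -6.

-6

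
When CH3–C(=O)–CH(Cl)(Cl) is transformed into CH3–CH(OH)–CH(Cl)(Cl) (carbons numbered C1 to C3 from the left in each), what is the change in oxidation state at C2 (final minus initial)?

-2

Before: C2 has 2 bonds to C, 2 bonds to O → oxidation state +2.
After: C2 has 2 bonds to C, 1 bond to H, 1 bond to O → oxidation state 0.
Δ = 0 − (+2) = -2, so this is a reduction at C2.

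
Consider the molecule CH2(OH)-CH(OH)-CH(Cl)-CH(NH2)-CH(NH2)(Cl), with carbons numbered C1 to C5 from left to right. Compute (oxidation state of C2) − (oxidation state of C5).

C2: 2C, 1H, 1O → 0 − 1 + 1 = 0
C5: 1C, 1H, 1N, 1Cl → 0 − 1 + 1 + 1 = +1
Difference: 0 − (+1) = -1.

-1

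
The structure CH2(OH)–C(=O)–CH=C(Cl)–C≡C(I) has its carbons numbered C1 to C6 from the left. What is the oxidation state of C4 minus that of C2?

-1

C4: 3C, 1Cl → 0 + 1 = +1
C2: 2C, 2O → 0 + 2 = +2
Difference: +1 − (+2) = -1.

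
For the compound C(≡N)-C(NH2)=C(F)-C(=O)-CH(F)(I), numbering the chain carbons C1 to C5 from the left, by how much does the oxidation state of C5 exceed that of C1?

C5: 1C, 1H, 1F, 1I → 0 − 1 + 1 + 1 = +1
C1: 1C, 3N → 0 + 3 = +3
Difference: +1 − (+3) = -2.

-2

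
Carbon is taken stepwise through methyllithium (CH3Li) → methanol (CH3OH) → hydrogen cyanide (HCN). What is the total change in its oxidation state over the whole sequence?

+6

Carbon oxidation states along the series — methyllithium: -4, methanol: -2, hydrogen cyanide: +2.
Net change = +2 − (-4) = +6.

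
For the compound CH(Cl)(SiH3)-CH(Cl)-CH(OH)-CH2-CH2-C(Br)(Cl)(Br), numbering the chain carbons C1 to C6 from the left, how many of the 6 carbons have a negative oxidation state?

3

Tallying each carbon's bonds:
C1: 1C, 1H, 1Cl, 1Si → 0 − 1 + 1 − 1 = -1
C2: 2C, 1H, 1Cl → 0 − 1 + 1 = 0
C3: 2C, 1H, 1O → 0 − 1 + 1 = 0
C4: 2C, 2H → 0 − 2 = -2
C5: 2C, 2H → 0 − 2 = -2
C6: 1C, 1Cl, 2Br → 0 + 1 + 2 = +3
3 carbons (C1, C4, C5) meet the condition.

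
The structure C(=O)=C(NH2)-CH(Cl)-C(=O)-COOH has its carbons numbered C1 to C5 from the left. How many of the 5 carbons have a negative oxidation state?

0

Tallying each carbon's bonds:
C1: 2C, 2O → 0 + 2 = +2
C2: 3C, 1N → 0 + 1 = +1
C3: 2C, 1H, 1Cl → 0 − 1 + 1 = 0
C4: 2C, 2O → 0 + 2 = +2
C5: 1C, 3O → 0 + 3 = +3
0 carbons meet the condition.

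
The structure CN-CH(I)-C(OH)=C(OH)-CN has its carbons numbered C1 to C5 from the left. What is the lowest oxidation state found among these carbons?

0

Each bond to a more electronegative atom (O, N, halogen) counts +1, each bond to a less electronegative atom (H, metal, B, Si) counts −1, and each C–C bond counts 0. Tallying each carbon:
C1: 1C, 3N → 0 + 3 = +3
C2: 2C, 1H, 1I → 0 − 1 + 1 = 0
C3: 3C, 1O → 0 + 1 = +1
C4: 3C, 1O → 0 + 1 = +1
C5: 1C, 3N → 0 + 3 = +3
The lowest value is 0.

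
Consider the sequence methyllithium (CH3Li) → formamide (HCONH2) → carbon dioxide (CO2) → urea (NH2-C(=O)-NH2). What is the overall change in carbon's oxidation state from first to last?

+8

Carbon oxidation states along the series — methyllithium: -4, formamide: +2, carbon dioxide: +4, urea: +4.
Net change = +4 − (-4) = +8.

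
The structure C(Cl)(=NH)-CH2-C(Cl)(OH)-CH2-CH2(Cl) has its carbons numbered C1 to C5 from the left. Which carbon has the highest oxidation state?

Each bond to a more electronegative atom (O, N, halogen) counts +1, each bond to a less electronegative atom (H, metal, B, Si) counts −1, and each C–C bond counts 0. Tallying each carbon:
C1: 1C, 2N, 1Cl → 0 + 2 + 1 = +3
C2: 2C, 2H → 0 − 2 = -2
C3: 2C, 1O, 1Cl → 0 + 1 + 1 = +2
C4: 2C, 2H → 0 − 2 = -2
C5: 1C, 2H, 1Cl → 0 − 2 + 1 = -1
The most oxidised carbon is C1 at +3.

C1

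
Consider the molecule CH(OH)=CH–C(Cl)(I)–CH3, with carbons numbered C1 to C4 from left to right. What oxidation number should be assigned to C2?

Assign +1 per bond to O/N/halogen, −1 per bond to H or an electropositive element, and 0 per bond to carbon.
C2 has a double bond to C (2×0 = 0), one bond to C (0), one bond to H (-1).
Oxidation state = 0 + 0 − 1 = -1.

-1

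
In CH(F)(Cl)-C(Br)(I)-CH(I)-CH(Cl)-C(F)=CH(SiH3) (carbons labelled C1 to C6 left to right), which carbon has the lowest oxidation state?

Tallying each carbon's bonds:
C1: 1C, 1H, 1F, 1Cl → 0 − 1 + 1 + 1 = +1
C2: 2C, 1Br, 1I → 0 + 1 + 1 = +2
C3: 2C, 1H, 1I → 0 − 1 + 1 = 0
C4: 2C, 1H, 1Cl → 0 − 1 + 1 = 0
C5: 3C, 1F → 0 + 1 = +1
C6: 2C, 1H, 1Si → 0 − 1 − 1 = -2
The most reduced carbon is C6 at -2.

C6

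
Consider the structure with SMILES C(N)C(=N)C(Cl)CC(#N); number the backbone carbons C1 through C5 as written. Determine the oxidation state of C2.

+2

Assign +1 per bond to O/N/halogen, −1 per bond to H or an electropositive element, and 0 per bond to carbon.
C2 has one bond to C (0), one bond to C (0), a double bond to N (2×+1 = +2).
Oxidation state = 0 + 0 + 2 = +2.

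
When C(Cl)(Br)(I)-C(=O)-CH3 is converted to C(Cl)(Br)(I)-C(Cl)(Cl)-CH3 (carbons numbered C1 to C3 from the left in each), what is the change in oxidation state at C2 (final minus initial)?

0

Before: C2 has 2 bonds to C, 2 bonds to O → oxidation state +2.
After: C2 has 2 bonds to C, 2 bonds to Cl → oxidation state +2.
Δ = +2 − (+2) = 0, so no net redox change at C2.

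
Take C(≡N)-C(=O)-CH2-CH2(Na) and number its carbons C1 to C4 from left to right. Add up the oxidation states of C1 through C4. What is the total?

0

Bonds to more-electronegative neighbours contribute +1 each, bonds to H or metals contribute −1 each, and C–C bonds contribute 0. Tallying each carbon:
C1: 1C, 3N → 0 + 3 = +3
C2: 2C, 2O → 0 + 2 = +2
C3: 2C, 2H → 0 − 2 = -2
C4: 1C, 2H, 1Na → 0 − 2 − 1 = -3
Sum = +3 + 2 − 2 − 3 = 0.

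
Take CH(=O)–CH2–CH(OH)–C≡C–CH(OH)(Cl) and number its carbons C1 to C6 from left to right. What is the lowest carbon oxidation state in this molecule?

Tallying each carbon's bonds:
C1: 1C, 1H, 2O → 0 − 1 + 2 = +1
C2: 2C, 2H → 0 − 2 = -2
C3: 2C, 1H, 1O → 0 − 1 + 1 = 0
C4: 4C → 0 = 0
C5: 4C → 0 = 0
C6: 1C, 1H, 1O, 1Cl → 0 − 1 + 1 + 1 = +1
The lowest value is -2.

-2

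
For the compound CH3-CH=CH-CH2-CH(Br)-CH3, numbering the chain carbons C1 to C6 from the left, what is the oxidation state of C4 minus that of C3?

C4: 2C, 2H → 0 − 2 = -2
C3: 3C, 1H → 0 − 1 = -1
Difference: -2 − (-1) = -1.

-1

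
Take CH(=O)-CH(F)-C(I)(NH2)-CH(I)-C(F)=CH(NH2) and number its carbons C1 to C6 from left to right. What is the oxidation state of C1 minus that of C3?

C1: 1C, 1H, 2O → 0 − 1 + 2 = +1
C3: 2C, 1N, 1I → 0 + 1 + 1 = +2
Difference: +1 − (+2) = -1.

-1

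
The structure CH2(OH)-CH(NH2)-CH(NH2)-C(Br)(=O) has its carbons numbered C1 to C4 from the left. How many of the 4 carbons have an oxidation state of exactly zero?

2

Assign +1 per bond to O/N/halogen, −1 per bond to H or an electropositive element, and 0 per bond to carbon. Tallying each carbon:
C1: 1C, 2H, 1O → 0 − 2 + 1 = -1
C2: 2C, 1H, 1N → 0 − 1 + 1 = 0
C3: 2C, 1H, 1N → 0 − 1 + 1 = 0
C4: 1C, 2O, 1Br → 0 + 2 + 1 = +3
2 carbons (C2, C3) meet the condition.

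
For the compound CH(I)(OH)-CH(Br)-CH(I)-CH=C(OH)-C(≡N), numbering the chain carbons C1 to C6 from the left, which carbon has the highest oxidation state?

Bonds to more-electronegative neighbours contribute +1 each, bonds to H or metals contribute −1 each, and C–C bonds contribute 0. Tallying each carbon:
C1: 1C, 1H, 1O, 1I → 0 − 1 + 1 + 1 = +1
C2: 2C, 1H, 1Br → 0 − 1 + 1 = 0
C3: 2C, 1H, 1I → 0 − 1 + 1 = 0
C4: 3C, 1H → 0 − 1 = -1
C5: 3C, 1O → 0 + 1 = +1
C6: 1C, 3N → 0 + 3 = +3
The most oxidised carbon is C6 at +3.

C6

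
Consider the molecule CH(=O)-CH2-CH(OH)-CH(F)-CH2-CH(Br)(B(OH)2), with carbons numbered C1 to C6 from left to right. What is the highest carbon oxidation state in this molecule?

+1

Tallying each carbon's bonds:
C1: 1C, 1H, 2O → 0 − 1 + 2 = +1
C2: 2C, 2H → 0 − 2 = -2
C3: 2C, 1H, 1O → 0 − 1 + 1 = 0
C4: 2C, 1H, 1F → 0 − 1 + 1 = 0
C5: 2C, 2H → 0 − 2 = -2
C6: 1C, 1H, 1Br, 1B → 0 − 1 + 1 − 1 = -1
The highest value is +1.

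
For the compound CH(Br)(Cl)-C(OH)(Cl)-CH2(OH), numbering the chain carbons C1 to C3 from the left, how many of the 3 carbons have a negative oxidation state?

Tallying each carbon's bonds:
C1: 1C, 1H, 1Cl, 1Br → 0 − 1 + 1 + 1 = +1
C2: 2C, 1O, 1Cl → 0 + 1 + 1 = +2
C3: 1C, 2H, 1O → 0 − 2 + 1 = -1
1 carbon (C3) meets the condition.

1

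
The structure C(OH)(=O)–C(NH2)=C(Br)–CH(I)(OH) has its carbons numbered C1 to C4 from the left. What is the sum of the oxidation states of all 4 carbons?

Assign +1 per bond to O/N/halogen, −1 per bond to H or an electropositive element, and 0 per bond to carbon. Tallying each carbon:
C1: 1C, 3O → 0 + 3 = +3
C2: 3C, 1N → 0 + 1 = +1
C3: 3C, 1Br → 0 + 1 = +1
C4: 1C, 1H, 1O, 1I → 0 − 1 + 1 + 1 = +1
Sum = +3 + 1 + 1 + 1 = +6.

+6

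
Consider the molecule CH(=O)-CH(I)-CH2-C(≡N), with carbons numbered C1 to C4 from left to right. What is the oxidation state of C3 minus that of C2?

C3: 2C, 2H → 0 − 2 = -2
C2: 2C, 1H, 1I → 0 − 1 + 1 = 0
Difference: -2 − (0) = -2.

-2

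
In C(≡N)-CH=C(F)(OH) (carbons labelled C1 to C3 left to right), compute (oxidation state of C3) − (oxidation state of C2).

C3: 2C, 1O, 1F → 0 + 1 + 1 = +2
C2: 3C, 1H → 0 − 1 = -1
Difference: +2 − (-1) = +3.

+3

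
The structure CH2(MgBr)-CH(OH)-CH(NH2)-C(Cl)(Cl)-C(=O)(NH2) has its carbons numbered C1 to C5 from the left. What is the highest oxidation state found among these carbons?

+3

Bonds to more-electronegative neighbours contribute +1 each, bonds to H or metals contribute −1 each, and C–C bonds contribute 0. Tallying each carbon:
C1: 1C, 2H, 1Mg → 0 − 2 − 1 = -3
C2: 2C, 1H, 1O → 0 − 1 + 1 = 0
C3: 2C, 1H, 1N → 0 − 1 + 1 = 0
C4: 2C, 2Cl → 0 + 2 = +2
C5: 1C, 2O, 1N → 0 + 2 + 1 = +3
The highest value is +3.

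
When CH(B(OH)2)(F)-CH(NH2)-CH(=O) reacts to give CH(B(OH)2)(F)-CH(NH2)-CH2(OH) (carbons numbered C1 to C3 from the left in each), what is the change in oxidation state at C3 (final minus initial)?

-2

Before: C3 has 1 bond to C, 1 bond to H, 2 bonds to O → oxidation state +1.
After: C3 has 1 bond to C, 2 bonds to H, 1 bond to O → oxidation state -1.
Δ = -1 − (+1) = -2, so this is a reduction at C3.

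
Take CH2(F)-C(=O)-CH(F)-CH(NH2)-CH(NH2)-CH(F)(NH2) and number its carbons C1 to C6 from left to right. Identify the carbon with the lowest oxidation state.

C1

Bonds to more-electronegative neighbours contribute +1 each, bonds to H or metals contribute −1 each, and C–C bonds contribute 0. Tallying each carbon:
C1: 1C, 2H, 1F → 0 − 2 + 1 = -1
C2: 2C, 2O → 0 + 2 = +2
C3: 2C, 1H, 1F → 0 − 1 + 1 = 0
C4: 2C, 1H, 1N → 0 − 1 + 1 = 0
C5: 2C, 1H, 1N → 0 − 1 + 1 = 0
C6: 1C, 1H, 1N, 1F → 0 − 1 + 1 + 1 = +1
The most reduced carbon is C1 at -1.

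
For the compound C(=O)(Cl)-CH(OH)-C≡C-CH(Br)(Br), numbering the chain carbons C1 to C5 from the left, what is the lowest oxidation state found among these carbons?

0

Tallying each carbon's bonds:
C1: 1C, 2O, 1Cl → 0 + 2 + 1 = +3
C2: 2C, 1H, 1O → 0 − 1 + 1 = 0
C3: 4C → 0 = 0
C4: 4C → 0 = 0
C5: 1C, 1H, 2Br → 0 − 1 + 2 = +1
The lowest value is 0.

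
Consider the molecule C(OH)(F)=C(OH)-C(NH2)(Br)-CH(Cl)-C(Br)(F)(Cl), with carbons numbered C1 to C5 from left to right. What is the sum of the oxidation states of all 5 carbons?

+8

Tallying each carbon's bonds:
C1: 2C, 1O, 1F → 0 + 1 + 1 = +2
C2: 3C, 1O → 0 + 1 = +1
C3: 2C, 1N, 1Br → 0 + 1 + 1 = +2
C4: 2C, 1H, 1Cl → 0 − 1 + 1 = 0
C5: 1C, 1F, 1Cl, 1Br → 0 + 1 + 1 + 1 = +3
Sum = +2 + 1 + 2 + 0 + 3 = +8.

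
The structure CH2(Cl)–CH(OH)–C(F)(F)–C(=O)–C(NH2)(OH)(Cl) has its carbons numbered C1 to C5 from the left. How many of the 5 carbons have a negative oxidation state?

Tallying each carbon's bonds:
C1: 1C, 2H, 1Cl → 0 − 2 + 1 = -1
C2: 2C, 1H, 1O → 0 − 1 + 1 = 0
C3: 2C, 2F → 0 + 2 = +2
C4: 2C, 2O → 0 + 2 = +2
C5: 1C, 1O, 1N, 1Cl → 0 + 1 + 1 + 1 = +3
1 carbon (C1) meets the condition.

1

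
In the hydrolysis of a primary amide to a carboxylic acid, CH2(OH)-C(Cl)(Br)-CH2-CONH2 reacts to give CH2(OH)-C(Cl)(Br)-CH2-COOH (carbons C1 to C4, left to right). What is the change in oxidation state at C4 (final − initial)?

0

Before: C4 has 1 bond to C, 2 bonds to O, 1 bond to N → oxidation state +3.
After: C4 has 1 bond to C, 3 bonds to O → oxidation state +3.
Δ = +3 − (+3) = 0, so no net redox change at C4.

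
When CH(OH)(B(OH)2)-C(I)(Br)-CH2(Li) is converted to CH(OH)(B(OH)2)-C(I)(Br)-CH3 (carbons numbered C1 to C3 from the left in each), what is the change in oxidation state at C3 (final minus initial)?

0

Before: C3 has 1 bond to C, 2 bonds to H, 1 bond to Li → oxidation state -3.
After: C3 has 1 bond to C, 3 bonds to H → oxidation state -3.
Δ = -3 − (-3) = 0, so no net redox change at C3.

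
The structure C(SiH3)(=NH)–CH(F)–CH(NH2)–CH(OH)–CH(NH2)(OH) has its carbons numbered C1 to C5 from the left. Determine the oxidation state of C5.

+1

C5 has one bond to C (0), one bond to N (+1), one bond to O (+1), one bond to H (-1).
Oxidation state = 0 + 1 + 1 − 1 = +1.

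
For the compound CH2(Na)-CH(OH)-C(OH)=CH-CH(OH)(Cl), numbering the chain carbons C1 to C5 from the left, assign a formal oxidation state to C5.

+1

C5 has one bond to C (0), one bond to O (+1), one bond to Cl (+1), one bond to H (-1).
Oxidation state = 0 + 1 + 1 − 1 = +1.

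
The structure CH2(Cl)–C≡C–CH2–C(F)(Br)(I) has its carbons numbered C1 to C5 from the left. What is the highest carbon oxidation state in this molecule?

+3

Count +1 for every bond to an atom more electronegative than carbon and −1 for every bond to one less electronegative; C–C bonds are 0. Tallying each carbon:
C1: 1C, 2H, 1Cl → 0 − 2 + 1 = -1
C2: 4C → 0 = 0
C3: 4C → 0 = 0
C4: 2C, 2H → 0 − 2 = -2
C5: 1C, 1F, 1Br, 1I → 0 + 1 + 1 + 1 = +3
The highest value is +3.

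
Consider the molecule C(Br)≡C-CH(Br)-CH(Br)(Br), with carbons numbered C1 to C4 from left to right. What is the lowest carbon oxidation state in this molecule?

Tallying each carbon's bonds:
C1: 3C, 1Br → 0 + 1 = +1
C2: 4C → 0 = 0
C3: 2C, 1H, 1Br → 0 − 1 + 1 = 0
C4: 1C, 1H, 2Br → 0 − 1 + 2 = +1
The lowest value is 0.

0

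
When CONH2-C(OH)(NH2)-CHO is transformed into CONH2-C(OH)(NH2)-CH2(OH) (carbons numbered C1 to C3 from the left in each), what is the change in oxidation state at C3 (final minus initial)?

-2

Before: C3 has 1 bond to C, 1 bond to H, 2 bonds to O → oxidation state +1.
After: C3 has 1 bond to C, 2 bonds to H, 1 bond to O → oxidation state -1.
Δ = -1 − (+1) = -2, so this is a reduction at C3.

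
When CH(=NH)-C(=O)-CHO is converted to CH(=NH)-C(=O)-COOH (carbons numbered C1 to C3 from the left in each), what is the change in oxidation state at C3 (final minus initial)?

+2

Before: C3 has 1 bond to C, 1 bond to H, 2 bonds to O → oxidation state +1.
After: C3 has 1 bond to C, 3 bonds to O → oxidation state +3.
Δ = +3 − (+1) = +2, so this is an oxidation at C3.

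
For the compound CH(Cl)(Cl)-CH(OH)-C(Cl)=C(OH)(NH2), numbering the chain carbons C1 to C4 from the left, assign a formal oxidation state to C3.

C3 has one bond to C (0), a double bond to C (2×0 = 0), one bond to Cl (+1).
Oxidation state = 0 + 0 + 1 = +1.

+1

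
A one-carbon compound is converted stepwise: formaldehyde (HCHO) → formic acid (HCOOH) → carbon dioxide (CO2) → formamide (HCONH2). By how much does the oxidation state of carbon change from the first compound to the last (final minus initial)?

+2

Carbon oxidation states along the series — formaldehyde: 0, formic acid: +2, carbon dioxide: +4, formamide: +2.
Net change = +2 − (0) = +2.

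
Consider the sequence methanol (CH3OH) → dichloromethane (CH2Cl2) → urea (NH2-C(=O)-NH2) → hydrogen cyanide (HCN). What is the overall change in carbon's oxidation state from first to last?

+4

Carbon oxidation states along the series — methanol: -2, dichloromethane: 0, urea: +4, hydrogen cyanide: +2.
Net change = +2 − (-2) = +4.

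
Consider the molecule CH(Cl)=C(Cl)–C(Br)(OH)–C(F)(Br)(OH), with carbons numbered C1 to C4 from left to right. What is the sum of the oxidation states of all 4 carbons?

Tallying each carbon's bonds:
C1: 2C, 1H, 1Cl → 0 − 1 + 1 = 0
C2: 3C, 1Cl → 0 + 1 = +1
C3: 2C, 1O, 1Br → 0 + 1 + 1 = +2
C4: 1C, 1O, 1F, 1Br → 0 + 1 + 1 + 1 = +3
Sum = 0 + 1 + 2 + 3 = +6.

+6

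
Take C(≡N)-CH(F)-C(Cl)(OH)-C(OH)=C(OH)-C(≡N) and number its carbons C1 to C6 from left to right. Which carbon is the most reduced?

Assign +1 per bond to O/N/halogen, −1 per bond to H or an electropositive element, and 0 per bond to carbon. Tallying each carbon:
C1: 1C, 3N → 0 + 3 = +3
C2: 2C, 1H, 1F → 0 − 1 + 1 = 0
C3: 2C, 1O, 1Cl → 0 + 1 + 1 = +2
C4: 3C, 1O → 0 + 1 = +1
C5: 3C, 1O → 0 + 1 = +1
C6: 1C, 3N → 0 + 3 = +3
The most reduced carbon is C2 at 0.

C2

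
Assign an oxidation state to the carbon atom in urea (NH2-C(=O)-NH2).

Each bond to a more electronegative atom (O, N, halogen) counts +1, each bond to a less electronegative atom (H, metal, B, Si) counts −1, and each C–C bond counts 0.
The carbon has one bond to N (+1), a double bond to O (2×+1 = +2), one bond to N (+1).
Oxidation state = +1 + 2 + 1 = +4.

+4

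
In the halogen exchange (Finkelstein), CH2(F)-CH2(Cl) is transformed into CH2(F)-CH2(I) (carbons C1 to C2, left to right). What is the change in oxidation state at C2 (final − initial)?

Before: C2 has 1 bond to C, 2 bonds to H, 1 bond to Cl → oxidation state -1.
After: C2 has 1 bond to C, 2 bonds to H, 1 bond to I → oxidation state -1.
Δ = -1 − (-1) = 0, so no net redox change at C2.

0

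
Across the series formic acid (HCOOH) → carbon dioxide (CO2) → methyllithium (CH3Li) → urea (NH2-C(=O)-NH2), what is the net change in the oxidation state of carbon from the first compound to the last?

+2

Carbon oxidation states along the series — formic acid: +2, carbon dioxide: +4, methyllithium: -4, urea: +4.
Net change = +4 − (+2) = +2.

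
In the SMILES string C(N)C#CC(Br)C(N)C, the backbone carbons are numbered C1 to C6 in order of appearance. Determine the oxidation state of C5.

Each bond to a more electronegative atom (O, N, halogen) counts +1, each bond to a less electronegative atom (H, metal, B, Si) counts −1, and each C–C bond counts 0.
C5 has one bond to C (0), one bond to C (0), one bond to H (-1), one bond to N (+1).
Oxidation state = 0 + 0 − 1 + 1 = 0.

0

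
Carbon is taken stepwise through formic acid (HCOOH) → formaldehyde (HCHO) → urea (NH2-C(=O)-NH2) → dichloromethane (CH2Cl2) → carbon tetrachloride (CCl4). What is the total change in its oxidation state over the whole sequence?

+2

Carbon oxidation states along the series — formic acid: +2, formaldehyde: 0, urea: +4, dichloromethane: 0, carbon tetrachloride: +4.
Net change = +4 − (+2) = +2.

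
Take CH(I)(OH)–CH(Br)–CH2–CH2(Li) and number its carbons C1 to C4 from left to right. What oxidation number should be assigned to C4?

C4 has one bond to C (0), one bond to H (-1), one bond to Li (-1), one bond to H (-1).
Oxidation state = 0 − 1 − 1 − 1 = -3.

-3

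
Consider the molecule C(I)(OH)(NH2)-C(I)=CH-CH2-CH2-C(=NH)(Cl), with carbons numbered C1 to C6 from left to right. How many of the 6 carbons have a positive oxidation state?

3

Tallying each carbon's bonds:
C1: 1C, 1O, 1N, 1I → 0 + 1 + 1 + 1 = +3
C2: 3C, 1I → 0 + 1 = +1
C3: 3C, 1H → 0 − 1 = -1
C4: 2C, 2H → 0 − 2 = -2
C5: 2C, 2H → 0 − 2 = -2
C6: 1C, 2N, 1Cl → 0 + 2 + 1 = +3
3 carbons (C1, C2, C6) meet the condition.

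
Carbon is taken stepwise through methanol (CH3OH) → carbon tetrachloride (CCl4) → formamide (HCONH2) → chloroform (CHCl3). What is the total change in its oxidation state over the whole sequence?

+4

Carbon oxidation states along the series — methanol: -2, carbon tetrachloride: +4, formamide: +2, chloroform: +2.
Net change = +2 − (-2) = +4.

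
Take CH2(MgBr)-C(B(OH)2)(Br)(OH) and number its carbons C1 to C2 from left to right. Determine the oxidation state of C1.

-3

Each bond to a more electronegative atom (O, N, halogen) counts +1, each bond to a less electronegative atom (H, metal, B, Si) counts −1, and each C–C bond counts 0.
C1 has one bond to C (0), one bond to Mg (-1), one bond to H (-1), one bond to H (-1).
Oxidation state = 0 − 1 − 1 − 1 = -3.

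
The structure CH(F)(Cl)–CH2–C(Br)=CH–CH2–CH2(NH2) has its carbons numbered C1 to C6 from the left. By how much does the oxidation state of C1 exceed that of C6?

C1: 1C, 1H, 1F, 1Cl → 0 − 1 + 1 + 1 = +1
C6: 1C, 2H, 1N → 0 − 2 + 1 = -1
Difference: +1 − (-1) = +2.

+2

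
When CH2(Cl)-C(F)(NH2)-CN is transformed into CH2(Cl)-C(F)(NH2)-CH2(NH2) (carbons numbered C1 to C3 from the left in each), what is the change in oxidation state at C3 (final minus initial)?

-4

Before: C3 has 1 bond to C, 3 bonds to N → oxidation state +3.
After: C3 has 1 bond to C, 2 bonds to H, 1 bond to N → oxidation state -1.
Δ = -1 − (+3) = -4, so this is a reduction at C3.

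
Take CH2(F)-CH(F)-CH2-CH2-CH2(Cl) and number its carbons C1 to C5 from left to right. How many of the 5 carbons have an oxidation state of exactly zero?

1

Bonds to more-electronegative neighbours contribute +1 each, bonds to H or metals contribute −1 each, and C–C bonds contribute 0. Tallying each carbon:
C1: 1C, 2H, 1F → 0 − 2 + 1 = -1
C2: 2C, 1H, 1F → 0 − 1 + 1 = 0
C3: 2C, 2H → 0 − 2 = -2
C4: 2C, 2H → 0 − 2 = -2
C5: 1C, 2H, 1Cl → 0 − 2 + 1 = -1
1 carbon (C2) meets the condition.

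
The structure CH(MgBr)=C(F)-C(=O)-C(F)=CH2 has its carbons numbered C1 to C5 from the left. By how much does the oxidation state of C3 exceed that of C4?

C3: 2C, 2O → 0 + 2 = +2
C4: 3C, 1F → 0 + 1 = +1
Difference: +2 − (+1) = +1.

+1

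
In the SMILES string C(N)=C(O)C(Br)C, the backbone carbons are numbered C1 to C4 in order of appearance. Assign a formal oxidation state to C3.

C3 has one bond to C (0), one bond to C (0), one bond to H (-1), one bond to Br (+1).
Oxidation state = 0 + 0 − 1 + 1 = 0.

0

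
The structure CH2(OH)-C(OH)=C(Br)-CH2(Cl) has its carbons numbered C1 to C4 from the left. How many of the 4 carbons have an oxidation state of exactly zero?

Bonds to more-electronegative neighbours contribute +1 each, bonds to H or metals contribute −1 each, and C–C bonds contribute 0. Tallying each carbon:
C1: 1C, 2H, 1O → 0 − 2 + 1 = -1
C2: 3C, 1O → 0 + 1 = +1
C3: 3C, 1Br → 0 + 1 = +1
C4: 1C, 2H, 1Cl → 0 − 2 + 1 = -1
0 carbons meet the condition.

0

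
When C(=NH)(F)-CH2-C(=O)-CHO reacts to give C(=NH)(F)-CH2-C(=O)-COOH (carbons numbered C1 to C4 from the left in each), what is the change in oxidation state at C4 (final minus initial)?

Before: C4 has 1 bond to C, 1 bond to H, 2 bonds to O → oxidation state +1.
After: C4 has 1 bond to C, 3 bonds to O → oxidation state +3.
Δ = +3 − (+1) = +2, so this is an oxidation at C4.

+2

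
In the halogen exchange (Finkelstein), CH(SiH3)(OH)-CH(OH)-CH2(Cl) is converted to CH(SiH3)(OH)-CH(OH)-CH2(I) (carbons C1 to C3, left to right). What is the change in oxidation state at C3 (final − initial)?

Before: C3 has 1 bond to C, 2 bonds to H, 1 bond to Cl → oxidation state -1.
After: C3 has 1 bond to C, 2 bonds to H, 1 bond to I → oxidation state -1.
Δ = -1 − (-1) = 0, so no net redox change at C3.

0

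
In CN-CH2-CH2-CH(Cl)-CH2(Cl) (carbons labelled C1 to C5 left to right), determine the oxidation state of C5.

Assign +1 per bond to O/N/halogen, −1 per bond to H or an electropositive element, and 0 per bond to carbon.
C5 has one bond to C (0), one bond to H (-1), one bond to Cl (+1), one bond to H (-1).
Oxidation state = 0 − 1 + 1 − 1 = -1.

-1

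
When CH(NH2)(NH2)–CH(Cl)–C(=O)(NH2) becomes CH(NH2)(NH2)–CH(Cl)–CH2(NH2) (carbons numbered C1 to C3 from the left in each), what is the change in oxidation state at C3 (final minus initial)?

Before: C3 has 1 bond to C, 2 bonds to O, 1 bond to N → oxidation state +3.
After: C3 has 1 bond to C, 2 bonds to H, 1 bond to N → oxidation state -1.
Δ = -1 − (+3) = -4, so this is a reduction at C3.

-4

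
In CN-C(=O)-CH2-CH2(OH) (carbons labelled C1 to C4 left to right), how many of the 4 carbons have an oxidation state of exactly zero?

Count +1 for every bond to an atom more electronegative than carbon and −1 for every bond to one less electronegative; C–C bonds are 0. Tallying each carbon:
C1: 1C, 3N → 0 + 3 = +3
C2: 2C, 2O → 0 + 2 = +2
C3: 2C, 2H → 0 − 2 = -2
C4: 1C, 2H, 1O → 0 − 2 + 1 = -1
0 carbons meet the condition.

0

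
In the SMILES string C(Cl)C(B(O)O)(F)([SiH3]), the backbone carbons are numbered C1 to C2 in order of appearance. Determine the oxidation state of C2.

-1

Count +1 for every bond to an atom more electronegative than carbon and −1 for every bond to one less electronegative; C–C bonds are 0.
C2 has one bond to C (0), one bond to B (-1), one bond to F (+1), one bond to Si (-1).
Oxidation state = 0 − 1 + 1 − 1 = -1.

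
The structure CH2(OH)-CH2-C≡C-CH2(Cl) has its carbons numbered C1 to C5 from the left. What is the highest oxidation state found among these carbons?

0

Each bond to a more electronegative atom (O, N, halogen) counts +1, each bond to a less electronegative atom (H, metal, B, Si) counts −1, and each C–C bond counts 0. Tallying each carbon:
C1: 1C, 2H, 1O → 0 − 2 + 1 = -1
C2: 2C, 2H → 0 − 2 = -2
C3: 4C → 0 = 0
C4: 4C → 0 = 0
C5: 1C, 2H, 1Cl → 0 − 2 + 1 = -1
The highest value is 0.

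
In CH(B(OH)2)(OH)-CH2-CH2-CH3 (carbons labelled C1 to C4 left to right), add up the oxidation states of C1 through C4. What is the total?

Each bond to a more electronegative atom (O, N, halogen) counts +1, each bond to a less electronegative atom (H, metal, B, Si) counts −1, and each C–C bond counts 0. Tallying each carbon:
C1: 1C, 1H, 1O, 1B → 0 − 1 + 1 − 1 = -1
C2: 2C, 2H → 0 − 2 = -2
C3: 2C, 2H → 0 − 2 = -2
C4: 1C, 3H → 0 − 3 = -3
Sum = -1 − 2 − 2 − 3 = -8.

-8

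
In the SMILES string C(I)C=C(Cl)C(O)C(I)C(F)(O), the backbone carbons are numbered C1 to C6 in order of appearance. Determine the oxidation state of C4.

0

Each bond to a more electronegative atom (O, N, halogen) counts +1, each bond to a less electronegative atom (H, metal, B, Si) counts −1, and each C–C bond counts 0.
C4 has one bond to C (0), one bond to C (0), one bond to O (+1), one bond to H (-1).
Oxidation state = 0 + 0 + 1 − 1 = 0.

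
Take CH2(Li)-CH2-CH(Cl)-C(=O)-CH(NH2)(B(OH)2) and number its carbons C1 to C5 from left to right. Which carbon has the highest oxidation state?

Tallying each carbon's bonds:
C1: 1C, 2H, 1Li → 0 − 2 − 1 = -3
C2: 2C, 2H → 0 − 2 = -2
C3: 2C, 1H, 1Cl → 0 − 1 + 1 = 0
C4: 2C, 2O → 0 + 2 = +2
C5: 1C, 1H, 1N, 1B → 0 − 1 + 1 − 1 = -1
The most oxidised carbon is C4 at +2.

C4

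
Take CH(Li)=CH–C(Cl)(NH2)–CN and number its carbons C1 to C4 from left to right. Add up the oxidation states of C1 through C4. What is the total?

+2

Tallying each carbon's bonds:
C1: 2C, 1H, 1Li → 0 − 1 − 1 = -2
C2: 3C, 1H → 0 − 1 = -1
C3: 2C, 1N, 1Cl → 0 + 1 + 1 = +2
C4: 1C, 3N → 0 + 3 = +3
Sum = -2 − 1 + 2 + 3 = +2.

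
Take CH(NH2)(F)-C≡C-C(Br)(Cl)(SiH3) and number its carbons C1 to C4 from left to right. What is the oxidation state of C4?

Count +1 for every bond to an atom more electronegative than carbon and −1 for every bond to one less electronegative; C–C bonds are 0.
C4 has one bond to C (0), one bond to Br (+1), one bond to Cl (+1), one bond to Si (-1).
Oxidation state = 0 + 1 + 1 − 1 = +1.

+1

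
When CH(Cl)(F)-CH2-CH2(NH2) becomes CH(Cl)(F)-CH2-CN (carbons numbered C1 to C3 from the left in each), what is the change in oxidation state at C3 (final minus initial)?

+4

Before: C3 has 1 bond to C, 2 bonds to H, 1 bond to N → oxidation state -1.
After: C3 has 1 bond to C, 3 bonds to N → oxidation state +3.
Δ = +3 − (-1) = +4, so this is an oxidation at C3.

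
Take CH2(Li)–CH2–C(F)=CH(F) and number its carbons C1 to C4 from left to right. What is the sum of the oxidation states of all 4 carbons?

Assign +1 per bond to O/N/halogen, −1 per bond to H or an electropositive element, and 0 per bond to carbon. Tallying each carbon:
C1: 1C, 2H, 1Li → 0 − 2 − 1 = -3
C2: 2C, 2H → 0 − 2 = -2
C3: 3C, 1F → 0 + 1 = +1
C4: 2C, 1H, 1F → 0 − 1 + 1 = 0
Sum = -3 − 2 + 1 + 0 = -4.

-4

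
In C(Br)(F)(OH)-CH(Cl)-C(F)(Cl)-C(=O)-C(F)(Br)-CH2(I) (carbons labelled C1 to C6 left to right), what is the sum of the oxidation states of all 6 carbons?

Tallying each carbon's bonds:
C1: 1C, 1O, 1F, 1Br → 0 + 1 + 1 + 1 = +3
C2: 2C, 1H, 1Cl → 0 − 1 + 1 = 0
C3: 2C, 1F, 1Cl → 0 + 1 + 1 = +2
C4: 2C, 2O → 0 + 2 = +2
C5: 2C, 1F, 1Br → 0 + 1 + 1 = +2
C6: 1C, 2H, 1I → 0 − 2 + 1 = -1
Sum = +3 + 0 + 2 + 2 + 2 − 1 = +8.

+8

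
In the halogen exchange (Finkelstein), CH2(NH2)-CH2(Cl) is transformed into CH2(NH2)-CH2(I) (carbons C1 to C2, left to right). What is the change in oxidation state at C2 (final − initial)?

0

Before: C2 has 1 bond to C, 2 bonds to H, 1 bond to Cl → oxidation state -1.
After: C2 has 1 bond to C, 2 bonds to H, 1 bond to I → oxidation state -1.
Δ = -1 − (-1) = 0, so no net redox change at C2.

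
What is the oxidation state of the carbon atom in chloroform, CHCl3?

The carbon has one bond to H (-1), one bond to Cl (+1), one bond to Cl (+1), one bond to Cl (+1).
Oxidation state = -1 + 1 + 1 + 1 = +2.

+2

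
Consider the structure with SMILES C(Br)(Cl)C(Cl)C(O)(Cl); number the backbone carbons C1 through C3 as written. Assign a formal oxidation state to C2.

Each bond to a more electronegative atom (O, N, halogen) counts +1, each bond to a less electronegative atom (H, metal, B, Si) counts −1, and each C–C bond counts 0.
C2 has one bond to C (0), one bond to C (0), one bond to Cl (+1), one bond to H (-1).
Oxidation state = 0 + 0 + 1 − 1 = 0.

0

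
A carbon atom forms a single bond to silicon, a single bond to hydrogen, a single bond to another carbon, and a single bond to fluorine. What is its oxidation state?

Each bond to a more electronegative atom (O, N, halogen) counts +1, each bond to a less electronegative atom (H, metal, B, Si) counts −1, and each C–C bond counts 0.
The carbon has one bond to C (0), one bond to H (-1), one bond to Si (-1), one bond to F (+1).
Oxidation state = 0 − 1 − 1 + 1 = -1.

-1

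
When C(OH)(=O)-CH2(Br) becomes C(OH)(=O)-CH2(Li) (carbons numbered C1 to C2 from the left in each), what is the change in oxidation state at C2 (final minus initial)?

-2

Before: C2 has 1 bond to C, 2 bonds to H, 1 bond to Br → oxidation state -1.
After: C2 has 1 bond to C, 2 bonds to H, 1 bond to Li → oxidation state -3.
Δ = -3 − (-1) = -2, so this is a reduction at C2.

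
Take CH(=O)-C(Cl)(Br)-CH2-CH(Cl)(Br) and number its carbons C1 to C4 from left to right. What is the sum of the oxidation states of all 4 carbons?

+2

Assign +1 per bond to O/N/halogen, −1 per bond to H or an electropositive element, and 0 per bond to carbon. Tallying each carbon:
C1: 1C, 1H, 2O → 0 − 1 + 2 = +1
C2: 2C, 1Cl, 1Br → 0 + 1 + 1 = +2
C3: 2C, 2H → 0 − 2 = -2
C4: 1C, 1H, 1Cl, 1Br → 0 − 1 + 1 + 1 = +1
Sum = +1 + 2 − 2 + 1 = +2.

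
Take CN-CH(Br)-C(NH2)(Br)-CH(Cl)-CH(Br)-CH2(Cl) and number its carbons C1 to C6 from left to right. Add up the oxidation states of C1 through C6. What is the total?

Tallying each carbon's bonds:
C1: 1C, 3N → 0 + 3 = +3
C2: 2C, 1H, 1Br → 0 − 1 + 1 = 0
C3: 2C, 1N, 1Br → 0 + 1 + 1 = +2
C4: 2C, 1H, 1Cl → 0 − 1 + 1 = 0
C5: 2C, 1H, 1Br → 0 − 1 + 1 = 0
C6: 1C, 2H, 1Cl → 0 − 2 + 1 = -1
Sum = +3 + 0 + 2 + 0 + 0 − 1 = +4.

+4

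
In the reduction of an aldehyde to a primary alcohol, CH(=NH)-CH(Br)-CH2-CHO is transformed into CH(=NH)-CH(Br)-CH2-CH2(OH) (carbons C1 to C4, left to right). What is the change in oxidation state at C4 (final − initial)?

-2

Before: C4 has 1 bond to C, 1 bond to H, 2 bonds to O → oxidation state +1.
After: C4 has 1 bond to C, 2 bonds to H, 1 bond to O → oxidation state -1.
Δ = -1 − (+1) = -2, so this is a reduction at C4.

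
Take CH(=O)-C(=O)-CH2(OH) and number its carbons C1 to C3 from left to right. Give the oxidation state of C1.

Assign +1 per bond to O/N/halogen, −1 per bond to H or an electropositive element, and 0 per bond to carbon.
C1 has one bond to C (0), a double bond to O (2×+1 = +2), one bond to H (-1).
Oxidation state = 0 + 2 − 1 = +1.

+1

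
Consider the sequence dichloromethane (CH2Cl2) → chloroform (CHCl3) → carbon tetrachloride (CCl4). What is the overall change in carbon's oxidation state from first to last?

+4

Carbon oxidation states along the series — dichloromethane: 0, chloroform: +2, carbon tetrachloride: +4.
Net change = +4 − (0) = +4.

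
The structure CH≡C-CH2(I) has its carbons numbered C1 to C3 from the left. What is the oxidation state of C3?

-1

C3 has one bond to C (0), one bond to H (-1), one bond to I (+1), one bond to H (-1).
Oxidation state = 0 − 1 + 1 − 1 = -1.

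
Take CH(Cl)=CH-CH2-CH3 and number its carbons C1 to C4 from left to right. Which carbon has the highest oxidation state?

C1

Tallying each carbon's bonds:
C1: 2C, 1H, 1Cl → 0 − 1 + 1 = 0
C2: 3C, 1H → 0 − 1 = -1
C3: 2C, 2H → 0 − 2 = -2
C4: 1C, 3H → 0 − 3 = -3
The most oxidised carbon is C1 at 0.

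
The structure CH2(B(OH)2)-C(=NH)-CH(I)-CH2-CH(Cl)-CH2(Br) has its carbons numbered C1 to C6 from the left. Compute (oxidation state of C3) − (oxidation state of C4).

+2

C3: 2C, 1H, 1I → 0 − 1 + 1 = 0
C4: 2C, 2H → 0 − 2 = -2
Difference: 0 − (-2) = +2.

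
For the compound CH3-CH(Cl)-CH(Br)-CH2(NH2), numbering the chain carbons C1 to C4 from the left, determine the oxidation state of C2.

C2 has one bond to C (0), one bond to C (0), one bond to H (-1), one bond to Cl (+1).
Oxidation state = 0 + 0 − 1 + 1 = 0.

0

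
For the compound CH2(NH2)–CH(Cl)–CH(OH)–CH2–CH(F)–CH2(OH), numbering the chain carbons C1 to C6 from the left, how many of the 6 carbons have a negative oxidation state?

Assign +1 per bond to O/N/halogen, −1 per bond to H or an electropositive element, and 0 per bond to carbon. Tallying each carbon:
C1: 1C, 2H, 1N → 0 − 2 + 1 = -1
C2: 2C, 1H, 1Cl → 0 − 1 + 1 = 0
C3: 2C, 1H, 1O → 0 − 1 + 1 = 0
C4: 2C, 2H → 0 − 2 = -2
C5: 2C, 1H, 1F → 0 − 1 + 1 = 0
C6: 1C, 2H, 1O → 0 − 2 + 1 = -1
3 carbons (C1, C4, C6) meet the condition.

3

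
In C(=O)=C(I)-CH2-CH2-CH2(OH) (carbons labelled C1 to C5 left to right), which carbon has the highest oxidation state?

Assign +1 per bond to O/N/halogen, −1 per bond to H or an electropositive element, and 0 per bond to carbon. Tallying each carbon:
C1: 2C, 2O → 0 + 2 = +2
C2: 3C, 1I → 0 + 1 = +1
C3: 2C, 2H → 0 − 2 = -2
C4: 2C, 2H → 0 − 2 = -2
C5: 1C, 2H, 1O → 0 − 2 + 1 = -1
The most oxidised carbon is C1 at +2.

C1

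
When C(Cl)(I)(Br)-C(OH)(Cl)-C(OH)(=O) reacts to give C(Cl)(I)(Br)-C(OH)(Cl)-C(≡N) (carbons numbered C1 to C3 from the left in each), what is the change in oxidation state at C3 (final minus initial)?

Before: C3 has 1 bond to C, 3 bonds to O → oxidation state +3.
After: C3 has 1 bond to C, 3 bonds to N → oxidation state +3.
Δ = +3 − (+3) = 0, so no net redox change at C3.

0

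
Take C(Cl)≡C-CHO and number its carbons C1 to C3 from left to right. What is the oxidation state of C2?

0

Each bond to a more electronegative atom (O, N, halogen) counts +1, each bond to a less electronegative atom (H, metal, B, Si) counts −1, and each C–C bond counts 0.
C2 has a triple bond to C (3×0 = 0), one bond to C (0).
Oxidation state = 0 + 0 = 0.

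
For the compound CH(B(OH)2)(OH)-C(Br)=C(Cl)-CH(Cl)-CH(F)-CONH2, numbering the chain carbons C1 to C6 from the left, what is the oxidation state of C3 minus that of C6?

C3: 3C, 1Cl → 0 + 1 = +1
C6: 1C, 2O, 1N → 0 + 2 + 1 = +3
Difference: +1 − (+3) = -2.

-2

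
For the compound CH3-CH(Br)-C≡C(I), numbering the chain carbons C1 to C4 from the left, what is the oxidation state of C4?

C4 has a triple bond to C (3×0 = 0), one bond to I (+1).
Oxidation state = 0 + 1 = +1.

+1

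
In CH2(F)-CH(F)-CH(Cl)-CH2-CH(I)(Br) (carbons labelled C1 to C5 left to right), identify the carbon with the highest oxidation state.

Assign +1 per bond to O/N/halogen, −1 per bond to H or an electropositive element, and 0 per bond to carbon. Tallying each carbon:
C1: 1C, 2H, 1F → 0 − 2 + 1 = -1
C2: 2C, 1H, 1F → 0 − 1 + 1 = 0
C3: 2C, 1H, 1Cl → 0 − 1 + 1 = 0
C4: 2C, 2H → 0 − 2 = -2
C5: 1C, 1H, 1Br, 1I → 0 − 1 + 1 + 1 = +1
The most oxidised carbon is C5 at +1.

C5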